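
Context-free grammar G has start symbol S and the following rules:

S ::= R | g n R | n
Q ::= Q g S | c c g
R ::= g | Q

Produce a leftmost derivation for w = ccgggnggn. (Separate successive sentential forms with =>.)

S => R   [S ::= R]
R => Q   [R ::= Q]
Q => QgS   [Q ::= Q g S]
QgS => QgSgS   [Q ::= Q g S]
QgSgS => ccggSgS   [Q ::= c c g]
ccggSgS => ccgggnRgS   [S ::= g n R]
ccgggnRgS => ccgggnggS   [R ::= g]
ccgggnggS => ccgggnggn   [S ::= n]

S => R => Q => QgS => QgSgS => ccggSgS => ccgggnRgS => ccgggnggS => ccgggnggn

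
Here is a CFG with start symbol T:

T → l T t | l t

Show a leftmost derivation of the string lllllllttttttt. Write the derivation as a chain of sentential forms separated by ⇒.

T ⇒ lTt   [T → l T t]
lTt ⇒ llTtt   [T → l T t]
llTtt ⇒ lllTttt   [T → l T t]
lllTttt ⇒ llllTtttt   [T → l T t]
llllTtttt ⇒ lllllTttttt   [T → l T t]
lllllTttttt ⇒ llllllTtttttt   [T → l T t]
llllllTtttttt ⇒ lllllllttttttt   [T → l t]

T ⇒ lTt ⇒ llTtt ⇒ lllTttt ⇒ llllTtttt ⇒ lllllTttttt ⇒ llllllTtttttt ⇒ lllllllttttttt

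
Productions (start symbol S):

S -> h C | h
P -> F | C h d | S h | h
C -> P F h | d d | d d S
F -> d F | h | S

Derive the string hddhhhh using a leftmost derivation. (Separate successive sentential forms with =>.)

S=>hC=>hddS=>hddhC=>hddhPFh=>hddhhFh=>hddhhhh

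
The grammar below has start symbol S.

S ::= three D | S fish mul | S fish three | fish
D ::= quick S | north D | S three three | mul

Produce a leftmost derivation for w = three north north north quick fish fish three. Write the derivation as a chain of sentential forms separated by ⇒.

S ⇒ S fish three   [S ::= S fish three]
S fish three ⇒ three D fish three   [S ::= three D]
three D fish three ⇒ three north D fish three   [D ::= north D]
three north D fish three ⇒ three north north D fish three   [D ::= north D]
three north north D fish three ⇒ three north north north D fish three   [D ::= north D]
three north north north D fish three ⇒ three north north north quick S fish three   [D ::= quick S]
three north north north quick S fish three ⇒ three north north north quick fish fish three   [S ::= fish]

S ⇒ S fish three ⇒ three D fish three ⇒ three north D fish three ⇒ three north north D fish three ⇒ three north north north D fish three ⇒ three north north north quick S fish three ⇒ three north north north quick fish fish three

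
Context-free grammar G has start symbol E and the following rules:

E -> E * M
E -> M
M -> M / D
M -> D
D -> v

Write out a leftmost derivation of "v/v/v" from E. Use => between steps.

E => M => M/D => M/D/D => D/D/D => v/D/D => v/v/D => v/v/v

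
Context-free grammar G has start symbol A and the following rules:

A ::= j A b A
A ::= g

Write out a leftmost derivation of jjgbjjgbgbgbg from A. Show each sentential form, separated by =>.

A => jAbA => jjAbAbA => jjgbAbA => jjgbjAbAbA => jjgbjjAbAbAbA => jjgbjjgbAbAbA => jjgbjjgbgbAbA => jjgbjjgbgbgbA => jjgbjjgbgbgbg

A => jAbA   [A ::= j A b A]
jAbA => jjAbAbA   [A ::= j A b A]
jjAbAbA => jjgbAbA   [A ::= g]
jjgbAbA => jjgbjAbAbA   [A ::= j A b A]
jjgbjAbAbA => jjgbjjAbAbAbA   [A ::= j A b A]
jjgbjjAbAbAbA => jjgbjjgbAbAbA   [A ::= g]
jjgbjjgbAbAbA => jjgbjjgbgbAbA   [A ::= g]
jjgbjjgbgbAbA => jjgbjjgbgbgbA   [A ::= g]
jjgbjjgbgbgbA => jjgbjjgbgbgbg   [A ::= g]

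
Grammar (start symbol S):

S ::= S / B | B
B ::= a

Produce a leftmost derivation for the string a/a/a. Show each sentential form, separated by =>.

S=>S/B=>S/B/B=>B/B/B=>a/B/B=>a/a/B=>a/a/a

S => S/B   [S ::= S / B]
S/B => S/B/B   [S ::= S / B]
S/B/B => B/B/B   [S ::= B]
B/B/B => a/B/B   [B ::= a]
a/B/B => a/a/B   [B ::= a]
a/a/B => a/a/a   [B ::= a]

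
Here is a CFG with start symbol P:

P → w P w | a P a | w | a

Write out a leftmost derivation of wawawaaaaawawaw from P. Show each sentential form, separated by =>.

P => wPw => waPaw => wawPwaw => wawaPawaw => wawawPwawaw => wawawaPawawaw => wawawaaPaawawaw => wawawaaaaawawaw

P => wPw   [P → w P w]
wPw => waPaw   [P → a P a]
waPaw => wawPwaw   [P → w P w]
wawPwaw => wawaPawaw   [P → a P a]
wawaPawaw => wawawPwawaw   [P → w P w]
wawawPwawaw => wawawaPawawaw   [P → a P a]
wawawaPawawaw => wawawaaPaawawaw   [P → a P a]
wawawaaPaawawaw => wawawaaaaawawaw   [P → a]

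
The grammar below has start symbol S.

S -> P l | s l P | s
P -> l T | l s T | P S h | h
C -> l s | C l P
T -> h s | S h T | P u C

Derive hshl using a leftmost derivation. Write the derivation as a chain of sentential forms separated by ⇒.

S ⇒ Pl ⇒ PShl ⇒ hShl ⇒ hshl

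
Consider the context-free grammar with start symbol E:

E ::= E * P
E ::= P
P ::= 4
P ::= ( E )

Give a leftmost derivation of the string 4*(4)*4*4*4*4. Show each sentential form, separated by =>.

E => E*P   [E ::= E * P]
E*P => E*P*P   [E ::= E * P]
E*P*P => E*P*P*P   [E ::= E * P]
E*P*P*P => E*P*P*P*P   [E ::= E * P]
E*P*P*P*P => E*P*P*P*P*P   [E ::= E * P]
E*P*P*P*P*P => P*P*P*P*P*P   [E ::= P]
P*P*P*P*P*P => 4*P*P*P*P*P   [P ::= 4]
4*P*P*P*P*P => 4*(E)*P*P*P*P   [P ::= ( E )]
4*(E)*P*P*P*P => 4*(P)*P*P*P*P   [E ::= P]
4*(P)*P*P*P*P => 4*(4)*P*P*P*P   [P ::= 4]
4*(4)*P*P*P*P => 4*(4)*4*P*P*P   [P ::= 4]
4*(4)*4*P*P*P => 4*(4)*4*4*P*P   [P ::= 4]
4*(4)*4*4*P*P => 4*(4)*4*4*4*P   [P ::= 4]
4*(4)*4*4*4*P => 4*(4)*4*4*4*4   [P ::= 4]

E => E*P => E*P*P => E*P*P*P => E*P*P*P*P => E*P*P*P*P*P => P*P*P*P*P*P => 4*P*P*P*P*P => 4*(E)*P*P*P*P => 4*(P)*P*P*P*P => 4*(4)*P*P*P*P => 4*(4)*4*P*P*P => 4*(4)*4*4*P*P => 4*(4)*4*4*4*P => 4*(4)*4*4*4*4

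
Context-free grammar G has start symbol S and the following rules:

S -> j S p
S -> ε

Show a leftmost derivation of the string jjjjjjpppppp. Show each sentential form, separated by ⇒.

S ⇒ jSp ⇒ jjSpp ⇒ jjjSppp ⇒ jjjjSpppp ⇒ jjjjjSppppp ⇒ jjjjjjSpppppp ⇒ jjjjjjpppppp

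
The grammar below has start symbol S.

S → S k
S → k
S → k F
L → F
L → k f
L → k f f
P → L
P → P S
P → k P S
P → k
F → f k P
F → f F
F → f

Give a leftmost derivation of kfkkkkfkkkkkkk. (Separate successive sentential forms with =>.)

S => Sk   [S → S k]
Sk => Skk   [S → S k]
Skk => kFkk   [S → k F]
kFkk => kfkPkk   [F → f k P]
kfkPkk => kfkkPSkk   [P → k P S]
kfkkPSkk => kfkkkPSSkk   [P → k P S]
kfkkkPSSkk => kfkkkkPSSSkk   [P → k P S]
kfkkkkPSSSkk => kfkkkkLSSSkk   [P → L]
kfkkkkLSSSkk => kfkkkkFSSSkk   [L → F]
kfkkkkFSSSkk => kfkkkkfkPSSSkk   [F → f k P]
kfkkkkfkPSSSkk => kfkkkkfkkSSSkk   [P → k]
kfkkkkfkkSSSkk => kfkkkkfkkkSSkk   [S → k]
kfkkkkfkkkSSkk => kfkkkkfkkkkSkk   [S → k]
kfkkkkfkkkkSkk => kfkkkkfkkkkkkk   [S → k]

S => Sk => Skk => kFkk => kfkPkk => kfkkPSkk => kfkkkPSSkk => kfkkkkPSSSkk => kfkkkkLSSSkk => kfkkkkFSSSkk => kfkkkkfkPSSSkk => kfkkkkfkkSSSkk => kfkkkkfkkkSSkk => kfkkkkfkkkkSkk => kfkkkkfkkkkkkk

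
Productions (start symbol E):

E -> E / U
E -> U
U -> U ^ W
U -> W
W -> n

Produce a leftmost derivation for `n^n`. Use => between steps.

E => U   [E -> U]
U => U^W   [U -> U ^ W]
U^W => W^W   [U -> W]
W^W => n^W   [W -> n]
n^W => n^n   [W -> n]

E => U => U^W => W^W => n^W => n^n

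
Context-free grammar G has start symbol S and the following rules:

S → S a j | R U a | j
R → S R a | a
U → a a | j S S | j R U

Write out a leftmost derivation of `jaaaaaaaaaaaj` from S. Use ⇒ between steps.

S ⇒ Saj ⇒ RUaaj ⇒ SRaUaaj ⇒ RUaRaUaaj ⇒ SRaUaRaUaaj ⇒ jRaUaRaUaaj ⇒ jaaUaRaUaaj ⇒ jaaaaaRaUaaj ⇒ jaaaaaaaUaaj ⇒ jaaaaaaaaaaaj

S ⇒ Saj   [S → S a j]
Saj ⇒ RUaaj   [S → R U a]
RUaaj ⇒ SRaUaaj   [R → S R a]
SRaUaaj ⇒ RUaRaUaaj   [S → R U a]
RUaRaUaaj ⇒ SRaUaRaUaaj   [R → S R a]
SRaUaRaUaaj ⇒ jRaUaRaUaaj   [S → j]
jRaUaRaUaaj ⇒ jaaUaRaUaaj   [R → a]
jaaUaRaUaaj ⇒ jaaaaaRaUaaj   [U → a a]
jaaaaaRaUaaj ⇒ jaaaaaaaUaaj   [R → a]
jaaaaaaaUaaj ⇒ jaaaaaaaaaaaj   [U → a a]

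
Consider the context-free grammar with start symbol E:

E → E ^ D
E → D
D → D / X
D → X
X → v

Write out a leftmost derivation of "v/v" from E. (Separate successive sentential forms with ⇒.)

E ⇒ D   [E → D]
D ⇒ D/X   [D → D / X]
D/X ⇒ X/X   [D → X]
X/X ⇒ v/X   [X → v]
v/X ⇒ v/v   [X → v]

E⇒D⇒D/X⇒X/X⇒v/X⇒v/v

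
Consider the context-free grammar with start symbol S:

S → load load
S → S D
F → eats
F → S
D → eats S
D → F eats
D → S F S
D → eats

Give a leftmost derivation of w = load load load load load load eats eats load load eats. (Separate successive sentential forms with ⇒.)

S ⇒ S D   [S → S D]
S D ⇒ S D D   [S → S D]
S D D ⇒ load load D D   [S → load load]
load load D D ⇒ load load S F S D   [D → S F S]
load load S F S D ⇒ load load S D F S D   [S → S D]
load load S D F S D ⇒ load load load load D F S D   [S → load load]
load load load load D F S D ⇒ load load load load F eats F S D   [D → F eats]
load load load load F eats F S D ⇒ load load load load S eats F S D   [F → S]
load load load load S eats F S D ⇒ load load load load load load eats F S D   [S → load load]
load load load load load load eats F S D ⇒ load load load load load load eats eats S D   [F → eats]
load load load load load load eats eats S D ⇒ load load load load load load eats eats load load D   [S → load load]
load load load load load load eats eats load load D ⇒ load load load load load load eats eats load load eats   [D → eats]

S ⇒ S D ⇒ S D D ⇒ load load D D ⇒ load load S F S D ⇒ load load S D F S D ⇒ load load load load D F S D ⇒ load load load load F eats F S D ⇒ load load load load S eats F S D ⇒ load load load load load load eats F S D ⇒ load load load load load load eats eats S D ⇒ load load load load load load eats eats load load D ⇒ load load load load load load eats eats load load eats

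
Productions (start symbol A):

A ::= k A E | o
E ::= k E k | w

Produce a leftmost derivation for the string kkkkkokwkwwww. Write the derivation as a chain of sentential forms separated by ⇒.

A ⇒ kAE   [A ::= k A E]
kAE ⇒ kkAEE   [A ::= k A E]
kkAEE ⇒ kkkAEEE   [A ::= k A E]
kkkAEEE ⇒ kkkkAEEEE   [A ::= k A E]
kkkkAEEEE ⇒ kkkkkAEEEEE   [A ::= k A E]
kkkkkAEEEEE ⇒ kkkkkoEEEEE   [A ::= o]
kkkkkoEEEEE ⇒ kkkkkokEkEEEE   [E ::= k E k]
kkkkkokEkEEEE ⇒ kkkkkokwkEEEE   [E ::= w]
kkkkkokwkEEEE ⇒ kkkkkokwkwEEE   [E ::= w]
kkkkkokwkwEEE ⇒ kkkkkokwkwwEE   [E ::= w]
kkkkkokwkwwEE ⇒ kkkkkokwkwwwE   [E ::= w]
kkkkkokwkwwwE ⇒ kkkkkokwkwwww   [E ::= w]

A ⇒ kAE ⇒ kkAEE ⇒ kkkAEEE ⇒ kkkkAEEEE ⇒ kkkkkAEEEEE ⇒ kkkkkoEEEEE ⇒ kkkkkokEkEEEE ⇒ kkkkkokwkEEEE ⇒ kkkkkokwkwEEE ⇒ kkkkkokwkwwEE ⇒ kkkkkokwkwwwE ⇒ kkkkkokwkwwww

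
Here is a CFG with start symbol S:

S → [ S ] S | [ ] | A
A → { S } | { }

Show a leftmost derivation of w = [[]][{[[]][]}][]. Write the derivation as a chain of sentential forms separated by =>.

S=>[S]S=>[[]]S=>[[]][S]S=>[[]][A]S=>[[]][{S}]S=>[[]][{[S]S}]S=>[[]][{[[]]S}]S=>[[]][{[[]][]}]S=>[[]][{[[]][]}][]

S => [S]S   [S → [ S ] S]
[S]S => [[]]S   [S → [ ]]
[[]]S => [[]][S]S   [S → [ S ] S]
[[]][S]S => [[]][A]S   [S → A]
[[]][A]S => [[]][{S}]S   [A → { S }]
[[]][{S}]S => [[]][{[S]S}]S   [S → [ S ] S]
[[]][{[S]S}]S => [[]][{[[]]S}]S   [S → [ ]]
[[]][{[[]]S}]S => [[]][{[[]][]}]S   [S → [ ]]
[[]][{[[]][]}]S => [[]][{[[]][]}][]   [S → [ ]]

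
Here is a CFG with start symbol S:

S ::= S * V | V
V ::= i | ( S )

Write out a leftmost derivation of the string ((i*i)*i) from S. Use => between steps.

S=>V=>(S)=>(S*V)=>(V*V)=>((S)*V)=>((S*V)*V)=>((V*V)*V)=>((i*V)*V)=>((i*i)*V)=>((i*i)*i)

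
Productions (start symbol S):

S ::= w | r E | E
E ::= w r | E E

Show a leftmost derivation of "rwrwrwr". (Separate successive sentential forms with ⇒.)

S ⇒ rE ⇒ rEE ⇒ rwrE ⇒ rwrEE ⇒ rwrwrE ⇒ rwrwrwr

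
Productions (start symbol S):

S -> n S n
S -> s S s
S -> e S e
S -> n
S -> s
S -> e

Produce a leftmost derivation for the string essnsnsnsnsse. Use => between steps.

S => eSe   [S -> e S e]
eSe => esSse   [S -> s S s]
esSse => essSsse   [S -> s S s]
essSsse => essnSnsse   [S -> n S n]
essnSnsse => essnsSsnsse   [S -> s S s]
essnsSsnsse => essnsnSnsnsse   [S -> n S n]
essnsnSnsnsse => essnsnsnsnsse   [S -> s]

S => eSe => esSse => essSsse => essnSnsse => essnsSsnsse => essnsnSnsnsse => essnsnsnsnsse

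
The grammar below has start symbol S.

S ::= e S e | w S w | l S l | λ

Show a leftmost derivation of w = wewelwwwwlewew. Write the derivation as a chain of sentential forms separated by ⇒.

S ⇒ wSw ⇒ weSew ⇒ wewSwew ⇒ weweSewew ⇒ wewelSlewew ⇒ wewelwSwlewew ⇒ wewelwwSwwlewew ⇒ wewelwwwwlewew

S ⇒ wSw   [S ::= w S w]
wSw ⇒ weSew   [S ::= e S e]
weSew ⇒ wewSwew   [S ::= w S w]
wewSwew ⇒ weweSewew   [S ::= e S e]
weweSewew ⇒ wewelSlewew   [S ::= l S l]
wewelSlewew ⇒ wewelwSwlewew   [S ::= w S w]
wewelwSwlewew ⇒ wewelwwSwwlewew   [S ::= w S w]
wewelwwSwwlewew ⇒ wewelwwwwlewew   [S ::= λ]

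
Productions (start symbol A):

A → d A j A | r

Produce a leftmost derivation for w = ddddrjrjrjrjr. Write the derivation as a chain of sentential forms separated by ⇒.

A ⇒ dAjA ⇒ ddAjAjA ⇒ dddAjAjAjA ⇒ ddddAjAjAjAjA ⇒ ddddrjAjAjAjA ⇒ ddddrjrjAjAjA ⇒ ddddrjrjrjAjA ⇒ ddddrjrjrjrjA ⇒ ddddrjrjrjrjr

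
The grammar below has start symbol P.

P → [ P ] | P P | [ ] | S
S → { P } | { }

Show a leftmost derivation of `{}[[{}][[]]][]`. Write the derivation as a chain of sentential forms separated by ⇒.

P ⇒ PP ⇒ SP ⇒ {}P ⇒ {}PP ⇒ {}[P]P ⇒ {}[PP]P ⇒ {}[[P]P]P ⇒ {}[[S]P]P ⇒ {}[[{}]P]P ⇒ {}[[{}][P]]P ⇒ {}[[{}][[]]]P ⇒ {}[[{}][[]]][]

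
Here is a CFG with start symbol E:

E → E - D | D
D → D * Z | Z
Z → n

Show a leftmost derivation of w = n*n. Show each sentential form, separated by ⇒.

E ⇒ D ⇒ D*Z ⇒ Z*Z ⇒ n*Z ⇒ n*n

E ⇒ D   [E → D]
D ⇒ D*Z   [D → D * Z]
D*Z ⇒ Z*Z   [D → Z]
Z*Z ⇒ n*Z   [Z → n]
n*Z ⇒ n*n   [Z → n]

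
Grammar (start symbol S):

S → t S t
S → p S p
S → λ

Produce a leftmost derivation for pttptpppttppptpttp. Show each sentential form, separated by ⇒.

S⇒pSp⇒ptStp⇒pttSttp⇒pttpSpttp⇒pttptStpttp⇒pttptpSptpttp⇒pttptppSpptpttp⇒pttptpppSppptpttp⇒pttptppptStppptpttp⇒pttptpppttppptpttp

S ⇒ pSp   [S → p S p]
pSp ⇒ ptStp   [S → t S t]
ptStp ⇒ pttSttp   [S → t S t]
pttSttp ⇒ pttpSpttp   [S → p S p]
pttpSpttp ⇒ pttptStpttp   [S → t S t]
pttptStpttp ⇒ pttptpSptpttp   [S → p S p]
pttptpSptpttp ⇒ pttptppSpptpttp   [S → p S p]
pttptppSpptpttp ⇒ pttptpppSppptpttp   [S → p S p]
pttptpppSppptpttp ⇒ pttptppptStppptpttp   [S → t S t]
pttptppptStppptpttp ⇒ pttptpppttppptpttp   [S → λ]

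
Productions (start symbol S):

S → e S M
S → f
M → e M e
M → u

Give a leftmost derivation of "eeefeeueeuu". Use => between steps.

S => eSM => eeSMM => eeeSMMM => eeefMMM => eeefeMeMM => eeefeeMeeMM => eeefeeueeMM => eeefeeueeuM => eeefeeueeuu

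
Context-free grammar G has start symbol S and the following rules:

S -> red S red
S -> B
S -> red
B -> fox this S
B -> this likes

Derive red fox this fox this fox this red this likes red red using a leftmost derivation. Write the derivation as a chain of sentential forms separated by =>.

S => red S red   [S -> red S red]
red S red => red B red   [S -> B]
red B red => red fox this S red   [B -> fox this S]
red fox this S red => red fox this B red   [S -> B]
red fox this B red => red fox this fox this S red   [B -> fox this S]
red fox this fox this S red => red fox this fox this B red   [S -> B]
red fox this fox this B red => red fox this fox this fox this S red   [B -> fox this S]
red fox this fox this fox this S red => red fox this fox this fox this red S red red   [S -> red S red]
red fox this fox this fox this red S red red => red fox this fox this fox this red B red red   [S -> B]
red fox this fox this fox this red B red red => red fox this fox this fox this red this likes red red   [B -> this likes]

S => red S red => red B red => red fox this S red => red fox this B red => red fox this fox this S red => red fox this fox this B red => red fox this fox this fox this S red => red fox this fox this fox this red S red red => red fox this fox this fox this red B red red => red fox this fox this fox this red this likes red red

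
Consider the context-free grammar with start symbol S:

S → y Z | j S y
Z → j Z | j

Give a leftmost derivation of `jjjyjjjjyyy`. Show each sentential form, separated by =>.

S => jSy => jjSyy => jjjSyyy => jjjyZyyy => jjjyjZyyy => jjjyjjZyyy => jjjyjjjZyyy => jjjyjjjjyyy

S => jSy   [S → j S y]
jSy => jjSyy   [S → j S y]
jjSyy => jjjSyyy   [S → j S y]
jjjSyyy => jjjyZyyy   [S → y Z]
jjjyZyyy => jjjyjZyyy   [Z → j Z]
jjjyjZyyy => jjjyjjZyyy   [Z → j Z]
jjjyjjZyyy => jjjyjjjZyyy   [Z → j Z]
jjjyjjjZyyy => jjjyjjjjyyy   [Z → j]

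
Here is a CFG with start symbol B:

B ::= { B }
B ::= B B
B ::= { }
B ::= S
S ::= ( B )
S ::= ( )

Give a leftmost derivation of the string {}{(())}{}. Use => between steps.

B => BB => BBB => {}BB => {}{B}B => {}{S}B => {}{(B)}B => {}{(S)}B => {}{(())}B => {}{(())}{}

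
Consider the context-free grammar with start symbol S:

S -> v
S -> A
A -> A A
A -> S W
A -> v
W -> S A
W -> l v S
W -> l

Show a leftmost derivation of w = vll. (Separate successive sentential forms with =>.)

S => A => SW => AW => SWW => AWW => vWW => vlW => vll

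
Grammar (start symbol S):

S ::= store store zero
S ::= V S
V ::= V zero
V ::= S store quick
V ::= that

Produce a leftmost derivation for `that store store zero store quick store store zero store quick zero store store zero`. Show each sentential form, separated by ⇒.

S ⇒ V S   [S ::= V S]
V S ⇒ V zero S   [V ::= V zero]
V zero S ⇒ S store quick zero S   [V ::= S store quick]
S store quick zero S ⇒ V S store quick zero S   [S ::= V S]
V S store quick zero S ⇒ S store quick S store quick zero S   [V ::= S store quick]
S store quick S store quick zero S ⇒ V S store quick S store quick zero S   [S ::= V S]
V S store quick S store quick zero S ⇒ that S store quick S store quick zero S   [V ::= that]
that S store quick S store quick zero S ⇒ that store store zero store quick S store quick zero S   [S ::= store store zero]
that store store zero store quick S store quick zero S ⇒ that store store zero store quick store store zero store quick zero S   [S ::= store store zero]
that store store zero store quick store store zero store quick zero S ⇒ that store store zero store quick store store zero store quick zero store store zero   [S ::= store store zero]

S ⇒ V S ⇒ V zero S ⇒ S store quick zero S ⇒ V S store quick zero S ⇒ S store quick S store quick zero S ⇒ V S store quick S store quick zero S ⇒ that S store quick S store quick zero S ⇒ that store store zero store quick S store quick zero S ⇒ that store store zero store quick store store zero store quick zero S ⇒ that store store zero store quick store store zero store quick zero store store zero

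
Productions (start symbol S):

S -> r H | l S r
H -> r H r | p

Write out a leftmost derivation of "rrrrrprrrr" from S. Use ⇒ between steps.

S ⇒ rH ⇒ rrHr ⇒ rrrHrr ⇒ rrrrHrrr ⇒ rrrrrHrrrr ⇒ rrrrrprrrr

S ⇒ rH   [S -> r H]
rH ⇒ rrHr   [H -> r H r]
rrHr ⇒ rrrHrr   [H -> r H r]
rrrHrr ⇒ rrrrHrrr   [H -> r H r]
rrrrHrrr ⇒ rrrrrHrrrr   [H -> r H r]
rrrrrHrrrr ⇒ rrrrrprrrr   [H -> p]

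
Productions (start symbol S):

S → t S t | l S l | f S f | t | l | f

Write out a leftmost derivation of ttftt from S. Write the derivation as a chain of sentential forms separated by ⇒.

S ⇒ tSt ⇒ ttStt ⇒ ttftt

S ⇒ tSt   [S → t S t]
tSt ⇒ ttStt   [S → t S t]
ttStt ⇒ ttftt   [S → f]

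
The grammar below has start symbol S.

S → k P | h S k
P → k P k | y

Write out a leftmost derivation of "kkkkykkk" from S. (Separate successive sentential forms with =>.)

S => kP   [S → k P]
kP => kkPk   [P → k P k]
kkPk => kkkPkk   [P → k P k]
kkkPkk => kkkkPkkk   [P → k P k]
kkkkPkkk => kkkkykkk   [P → y]

S => kP => kkPk => kkkPkk => kkkkPkkk => kkkkykkk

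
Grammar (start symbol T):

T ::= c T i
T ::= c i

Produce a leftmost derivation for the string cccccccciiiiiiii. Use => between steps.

T => cTi => ccTii => cccTiii => ccccTiiii => cccccTiiiii => ccccccTiiiiii => cccccccTiiiiiii => cccccccciiiiiiii

T => cTi   [T ::= c T i]
cTi => ccTii   [T ::= c T i]
ccTii => cccTiii   [T ::= c T i]
cccTiii => ccccTiiii   [T ::= c T i]
ccccTiiii => cccccTiiiii   [T ::= c T i]
cccccTiiiii => ccccccTiiiiii   [T ::= c T i]
ccccccTiiiiii => cccccccTiiiiiii   [T ::= c T i]
cccccccTiiiiiii => cccccccciiiiiiii   [T ::= c i]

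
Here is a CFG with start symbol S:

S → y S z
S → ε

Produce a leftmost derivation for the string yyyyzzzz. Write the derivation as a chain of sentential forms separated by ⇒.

S ⇒ ySz ⇒ yySzz ⇒ yyySzzz ⇒ yyyySzzzz ⇒ yyyyzzzz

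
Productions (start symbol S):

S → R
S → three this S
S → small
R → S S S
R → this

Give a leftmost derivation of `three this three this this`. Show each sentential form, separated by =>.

S => three this S => three this three this S => three this three this R => three this three this this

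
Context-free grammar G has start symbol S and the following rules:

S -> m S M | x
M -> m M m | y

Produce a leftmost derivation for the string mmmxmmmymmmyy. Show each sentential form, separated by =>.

S => mSM => mmSMM => mmmSMMM => mmmxMMM => mmmxmMmMM => mmmxmmMmmMM => mmmxmmmMmmmMM => mmmxmmmymmmMM => mmmxmmmymmmyM => mmmxmmmymmmyy

S => mSM   [S -> m S M]
mSM => mmSMM   [S -> m S M]
mmSMM => mmmSMMM   [S -> m S M]
mmmSMMM => mmmxMMM   [S -> x]
mmmxMMM => mmmxmMmMM   [M -> m M m]
mmmxmMmMM => mmmxmmMmmMM   [M -> m M m]
mmmxmmMmmMM => mmmxmmmMmmmMM   [M -> m M m]
mmmxmmmMmmmMM => mmmxmmmymmmMM   [M -> y]
mmmxmmmymmmMM => mmmxmmmymmmyM   [M -> y]
mmmxmmmymmmyM => mmmxmmmymmmyy   [M -> y]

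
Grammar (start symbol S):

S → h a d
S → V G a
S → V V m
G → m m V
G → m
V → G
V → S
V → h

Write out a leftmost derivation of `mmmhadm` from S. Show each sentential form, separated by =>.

S => VVm   [S → V V m]
VVm => GVm   [V → G]
GVm => mmVVm   [G → m m V]
mmVVm => mmGVm   [V → G]
mmGVm => mmmVm   [G → m]
mmmVm => mmmSm   [V → S]
mmmSm => mmmhadm   [S → h a d]

S => VVm => GVm => mmVVm => mmGVm => mmmVm => mmmSm => mmmhadm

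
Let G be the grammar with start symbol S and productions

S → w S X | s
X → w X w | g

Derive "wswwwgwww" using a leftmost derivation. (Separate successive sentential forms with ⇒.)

S ⇒ wSX ⇒ wsX ⇒ wswXw ⇒ wswwXww ⇒ wswwwXwww ⇒ wswwwgwww

S ⇒ wSX   [S → w S X]
wSX ⇒ wsX   [S → s]
wsX ⇒ wswXw   [X → w X w]
wswXw ⇒ wswwXww   [X → w X w]
wswwXww ⇒ wswwwXwww   [X → w X w]
wswwwXwww ⇒ wswwwgwww   [X → g]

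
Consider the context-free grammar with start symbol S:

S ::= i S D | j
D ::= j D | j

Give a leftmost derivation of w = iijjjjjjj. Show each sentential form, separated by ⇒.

S ⇒ iSD   [S ::= i S D]
iSD ⇒ iiSDD   [S ::= i S D]
iiSDD ⇒ iijDD   [S ::= j]
iijDD ⇒ iijjDD   [D ::= j D]
iijjDD ⇒ iijjjDD   [D ::= j D]
iijjjDD ⇒ iijjjjDD   [D ::= j D]
iijjjjDD ⇒ iijjjjjDD   [D ::= j D]
iijjjjjDD ⇒ iijjjjjjD   [D ::= j]
iijjjjjjD ⇒ iijjjjjjj   [D ::= j]

S⇒iSD⇒iiSDD⇒iijDD⇒iijjDD⇒iijjjDD⇒iijjjjDD⇒iijjjjjDD⇒iijjjjjjD⇒iijjjjjjj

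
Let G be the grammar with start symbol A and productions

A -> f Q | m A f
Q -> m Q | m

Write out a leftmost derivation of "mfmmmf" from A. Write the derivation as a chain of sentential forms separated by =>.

A => mAf   [A -> m A f]
mAf => mfQf   [A -> f Q]
mfQf => mfmQf   [Q -> m Q]
mfmQf => mfmmQf   [Q -> m Q]
mfmmQf => mfmmmf   [Q -> m]

A => mAf => mfQf => mfmQf => mfmmQf => mfmmmf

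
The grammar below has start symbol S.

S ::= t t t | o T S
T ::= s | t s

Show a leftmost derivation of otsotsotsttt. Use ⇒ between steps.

S ⇒ oTS ⇒ otsS ⇒ otsoTS ⇒ otsotsS ⇒ otsotsoTS ⇒ otsotsotsS ⇒ otsotsotsttt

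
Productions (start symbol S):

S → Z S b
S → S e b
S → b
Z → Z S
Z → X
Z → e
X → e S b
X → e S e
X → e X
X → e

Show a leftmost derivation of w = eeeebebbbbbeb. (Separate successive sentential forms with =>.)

S => Seb   [S → S e b]
Seb => ZSbeb   [S → Z S b]
ZSbeb => XSbeb   [Z → X]
XSbeb => eXSbeb   [X → e X]
eXSbeb => eeSbSbeb   [X → e S b]
eeSbSbeb => eeZSbbSbeb   [S → Z S b]
eeZSbbSbeb => eeXSbbSbeb   [Z → X]
eeXSbbSbeb => eeeXSbbSbeb   [X → e X]
eeeXSbbSbeb => eeeeSbbSbeb   [X → e]
eeeeSbbSbeb => eeeeSebbbSbeb   [S → S e b]
eeeeSebbbSbeb => eeeebebbbSbeb   [S → b]
eeeebebbbSbeb => eeeebebbbbbeb   [S → b]

S=>Seb=>ZSbeb=>XSbeb=>eXSbeb=>eeSbSbeb=>eeZSbbSbeb=>eeXSbbSbeb=>eeeXSbbSbeb=>eeeeSbbSbeb=>eeeeSebbbSbeb=>eeeebebbbSbeb=>eeeebebbbbbeb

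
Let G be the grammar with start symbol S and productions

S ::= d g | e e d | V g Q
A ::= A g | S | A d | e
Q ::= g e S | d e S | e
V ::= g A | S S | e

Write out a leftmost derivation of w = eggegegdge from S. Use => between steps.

S => VgQ => egQ => eggeS => eggeVgQ => eggegAgQ => eggegAdgQ => eggegAgdgQ => eggegegdgQ => eggegegdge

S => VgQ   [S ::= V g Q]
VgQ => egQ   [V ::= e]
egQ => eggeS   [Q ::= g e S]
eggeS => eggeVgQ   [S ::= V g Q]
eggeVgQ => eggegAgQ   [V ::= g A]
eggegAgQ => eggegAdgQ   [A ::= A d]
eggegAdgQ => eggegAgdgQ   [A ::= A g]
eggegAgdgQ => eggegegdgQ   [A ::= e]
eggegegdgQ => eggegegdge   [Q ::= e]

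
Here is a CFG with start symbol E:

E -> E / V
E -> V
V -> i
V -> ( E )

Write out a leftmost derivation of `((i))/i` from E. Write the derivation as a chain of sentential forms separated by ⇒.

E⇒E/V⇒V/V⇒(E)/V⇒(V)/V⇒((E))/V⇒((V))/V⇒((i))/V⇒((i))/i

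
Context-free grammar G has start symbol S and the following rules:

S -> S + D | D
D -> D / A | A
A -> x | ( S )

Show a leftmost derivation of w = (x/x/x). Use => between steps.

S => D => A => (S) => (D) => (D/A) => (D/A/A) => (A/A/A) => (x/A/A) => (x/x/A) => (x/x/x)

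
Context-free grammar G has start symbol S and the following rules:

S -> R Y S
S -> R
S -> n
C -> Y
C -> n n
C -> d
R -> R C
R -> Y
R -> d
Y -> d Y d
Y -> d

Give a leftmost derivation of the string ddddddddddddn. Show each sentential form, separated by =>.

S => RYS => YYS => dYdYS => ddYddYS => dddYdddYS => ddddYddddYS => dddddYdddddYS => dddddddddddYS => ddddddddddddS => ddddddddddddn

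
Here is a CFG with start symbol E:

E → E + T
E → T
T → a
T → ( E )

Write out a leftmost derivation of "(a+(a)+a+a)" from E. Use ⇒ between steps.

E⇒T⇒(E)⇒(E+T)⇒(E+T+T)⇒(E+T+T+T)⇒(T+T+T+T)⇒(a+T+T+T)⇒(a+(E)+T+T)⇒(a+(T)+T+T)⇒(a+(a)+T+T)⇒(a+(a)+a+T)⇒(a+(a)+a+a)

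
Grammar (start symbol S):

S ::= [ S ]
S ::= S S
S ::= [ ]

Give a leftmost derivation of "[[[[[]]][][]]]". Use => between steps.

S=>[S]=>[[S]]=>[[SS]]=>[[[S]S]]=>[[[[S]]S]]=>[[[[[]]]S]]=>[[[[[]]]SS]]=>[[[[[]]][]S]]=>[[[[[]]][][]]]

S => [S]   [S ::= [ S ]]
[S] => [[S]]   [S ::= [ S ]]
[[S]] => [[SS]]   [S ::= S S]
[[SS]] => [[[S]S]]   [S ::= [ S ]]
[[[S]S]] => [[[[S]]S]]   [S ::= [ S ]]
[[[[S]]S]] => [[[[[]]]S]]   [S ::= [ ]]
[[[[[]]]S]] => [[[[[]]]SS]]   [S ::= S S]
[[[[[]]]SS]] => [[[[[]]][]S]]   [S ::= [ ]]
[[[[[]]][]S]] => [[[[[]]][][]]]   [S ::= [ ]]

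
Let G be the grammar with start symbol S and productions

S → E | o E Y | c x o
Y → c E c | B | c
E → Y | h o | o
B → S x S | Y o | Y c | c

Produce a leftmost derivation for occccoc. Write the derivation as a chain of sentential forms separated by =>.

S=>oEY=>oYY=>ocEcY=>ocYcY=>occcY=>occccEc=>occccoc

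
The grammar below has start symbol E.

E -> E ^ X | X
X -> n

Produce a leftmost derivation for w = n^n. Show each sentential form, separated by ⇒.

E ⇒ E^X ⇒ X^X ⇒ n^X ⇒ n^n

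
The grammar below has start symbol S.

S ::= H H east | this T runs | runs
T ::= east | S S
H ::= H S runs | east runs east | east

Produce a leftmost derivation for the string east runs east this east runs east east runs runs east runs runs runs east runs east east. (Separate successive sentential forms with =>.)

S => H H east   [S ::= H H east]
H H east => H S runs H east   [H ::= H S runs]
H S runs H east => east runs east S runs H east   [H ::= east runs east]
east runs east S runs H east => east runs east this T runs runs H east   [S ::= this T runs]
east runs east this T runs runs H east => east runs east this S S runs runs H east   [T ::= S S]
east runs east this S S runs runs H east => east runs east this H H east S runs runs H east   [S ::= H H east]
east runs east this H H east S runs runs H east => east runs east this east runs east H east S runs runs H east   [H ::= east runs east]
east runs east this east runs east H east S runs runs H east => east runs east this east runs east H S runs east S runs runs H east   [H ::= H S runs]
east runs east this east runs east H S runs east S runs runs H east => east runs east this east runs east east S runs east S runs runs H east   [H ::= east]
east runs east this east runs east east S runs east S runs runs H east => east runs east this east runs east east runs runs east S runs runs H east   [S ::= runs]
east runs east this east runs east east runs runs east S runs runs H east => east runs east this east runs east east runs runs east runs runs runs H east   [S ::= runs]
east runs east this east runs east east runs runs east runs runs runs H east => east runs east this east runs east east runs runs east runs runs runs east runs east east   [H ::= east runs east]

S => H H east => H S runs H east => east runs east S runs H east => east runs east this T runs runs H east => east runs east this S S runs runs H east => east runs east this H H east S runs runs H east => east runs east this east runs east H east S runs runs H east => east runs east this east runs east H S runs east S runs runs H east => east runs east this east runs east east S runs east S runs runs H east => east runs east this east runs east east runs runs east S runs runs H east => east runs east this east runs east east runs runs east runs runs runs H east => east runs east this east runs east east runs runs east runs runs runs east runs east east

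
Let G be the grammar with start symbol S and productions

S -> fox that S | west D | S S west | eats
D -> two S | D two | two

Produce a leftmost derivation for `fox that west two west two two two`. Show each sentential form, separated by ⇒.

S ⇒ fox that S   [S -> fox that S]
fox that S ⇒ fox that west D   [S -> west D]
fox that west D ⇒ fox that west D two   [D -> D two]
fox that west D two ⇒ fox that west D two two   [D -> D two]
fox that west D two two ⇒ fox that west two S two two   [D -> two S]
fox that west two S two two ⇒ fox that west two west D two two   [S -> west D]
fox that west two west D two two ⇒ fox that west two west two two two   [D -> two]

S ⇒ fox that S ⇒ fox that west D ⇒ fox that west D two ⇒ fox that west D two two ⇒ fox that west two S two two ⇒ fox that west two west D two two ⇒ fox that west two west two two two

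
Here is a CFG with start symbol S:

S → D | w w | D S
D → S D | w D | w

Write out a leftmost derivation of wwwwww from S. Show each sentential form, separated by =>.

S => DS   [S → D S]
DS => SDS   [D → S D]
SDS => DDS   [S → D]
DDS => wDDS   [D → w D]
wDDS => wSDDS   [D → S D]
wSDDS => wDDDS   [S → D]
wDDDS => wwDDS   [D → w]
wwDDS => wwwDS   [D → w]
wwwDS => wwwwS   [D → w]
wwwwS => wwwwww   [S → w w]

S=>DS=>SDS=>DDS=>wDDS=>wSDDS=>wDDDS=>wwDDS=>wwwDS=>wwwwS=>wwwwww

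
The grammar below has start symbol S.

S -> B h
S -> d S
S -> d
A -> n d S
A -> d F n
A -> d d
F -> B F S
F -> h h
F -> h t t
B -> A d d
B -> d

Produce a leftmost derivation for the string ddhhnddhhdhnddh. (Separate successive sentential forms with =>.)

S => Bh => Addh => dFnddh => dBFSnddh => dAddFSnddh => ddFnddFSnddh => ddhhnddFSnddh => ddhhnddhhSnddh => ddhhnddhhBhnddh => ddhhnddhhdhnddh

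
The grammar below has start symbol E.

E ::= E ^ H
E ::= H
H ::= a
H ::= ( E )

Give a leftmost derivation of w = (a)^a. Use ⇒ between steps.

E ⇒ E^H ⇒ H^H ⇒ (E)^H ⇒ (H)^H ⇒ (a)^H ⇒ (a)^a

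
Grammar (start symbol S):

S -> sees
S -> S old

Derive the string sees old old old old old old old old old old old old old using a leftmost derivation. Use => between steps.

S => S old => S old old => S old old old => S old old old old => S old old old old old => S old old old old old old => S old old old old old old old => S old old old old old old old old => S old old old old old old old old old => S old old old old old old old old old old => S old old old old old old old old old old old => S old old old old old old old old old old old old => S old old old old old old old old old old old old old => sees old old old old old old old old old old old old old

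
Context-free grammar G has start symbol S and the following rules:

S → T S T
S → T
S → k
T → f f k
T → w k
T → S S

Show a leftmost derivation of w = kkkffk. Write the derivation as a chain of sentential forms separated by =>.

S => TST => SSST => kSST => kkST => kkkT => kkkffk

S => TST   [S → T S T]
TST => SSST   [T → S S]
SSST => kSST   [S → k]
kSST => kkST   [S → k]
kkST => kkkT   [S → k]
kkkT => kkkffk   [T → f f k]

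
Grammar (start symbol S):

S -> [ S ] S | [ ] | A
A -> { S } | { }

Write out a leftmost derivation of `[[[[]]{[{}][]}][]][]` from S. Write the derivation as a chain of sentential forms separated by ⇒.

S⇒[S]S⇒[[S]S]S⇒[[[S]S]S]S⇒[[[[]]S]S]S⇒[[[[]]A]S]S⇒[[[[]]{S}]S]S⇒[[[[]]{[S]S}]S]S⇒[[[[]]{[A]S}]S]S⇒[[[[]]{[{}]S}]S]S⇒[[[[]]{[{}][]}]S]S⇒[[[[]]{[{}][]}][]]S⇒[[[[]]{[{}][]}][]][]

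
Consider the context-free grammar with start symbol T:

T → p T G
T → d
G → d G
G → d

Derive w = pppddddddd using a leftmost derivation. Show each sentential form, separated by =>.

T=>pTG=>ppTGG=>pppTGGG=>pppdGGG=>pppddGGG=>pppdddGGG=>pppddddGGG=>pppdddddGG=>pppddddddG=>pppddddddd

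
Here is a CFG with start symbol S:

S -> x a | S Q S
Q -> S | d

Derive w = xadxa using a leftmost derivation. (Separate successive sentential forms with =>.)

S => SQS => xaQS => xadS => xadxa

S => SQS   [S -> S Q S]
SQS => xaQS   [S -> x a]
xaQS => xadS   [Q -> d]
xadS => xadxa   [S -> x a]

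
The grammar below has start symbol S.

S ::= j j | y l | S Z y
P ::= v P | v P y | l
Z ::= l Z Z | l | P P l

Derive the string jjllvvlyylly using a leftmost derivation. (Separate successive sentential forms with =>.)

S => SZy => jjZy => jjlZZy => jjllZy => jjllPPly => jjllvPyPly => jjllvvPyyPly => jjllvvlyyPly => jjllvvlyylly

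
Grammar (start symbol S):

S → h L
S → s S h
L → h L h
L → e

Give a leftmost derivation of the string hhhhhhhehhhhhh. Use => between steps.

S => hL   [S → h L]
hL => hhLh   [L → h L h]
hhLh => hhhLhh   [L → h L h]
hhhLhh => hhhhLhhh   [L → h L h]
hhhhLhhh => hhhhhLhhhh   [L → h L h]
hhhhhLhhhh => hhhhhhLhhhhh   [L → h L h]
hhhhhhLhhhhh => hhhhhhhLhhhhhh   [L → h L h]
hhhhhhhLhhhhhh => hhhhhhhehhhhhh   [L → e]

S => hL => hhLh => hhhLhh => hhhhLhhh => hhhhhLhhhh => hhhhhhLhhhhh => hhhhhhhLhhhhhh => hhhhhhhehhhhhh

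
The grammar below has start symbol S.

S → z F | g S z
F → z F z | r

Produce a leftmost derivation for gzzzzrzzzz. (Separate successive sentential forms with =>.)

S => gSz   [S → g S z]
gSz => gzFz   [S → z F]
gzFz => gzzFzz   [F → z F z]
gzzFzz => gzzzFzzz   [F → z F z]
gzzzFzzz => gzzzzFzzzz   [F → z F z]
gzzzzFzzzz => gzzzzrzzzz   [F → r]

S => gSz => gzFz => gzzFzz => gzzzFzzz => gzzzzFzzzz => gzzzzrzzzz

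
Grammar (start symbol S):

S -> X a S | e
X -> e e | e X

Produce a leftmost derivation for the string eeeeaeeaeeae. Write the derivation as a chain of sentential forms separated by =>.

S=>XaS=>eXaS=>eeXaS=>eeeeaS=>eeeeaXaS=>eeeeaeeaS=>eeeeaeeaXaS=>eeeeaeeaeeaS=>eeeeaeeaeeae

S => XaS   [S -> X a S]
XaS => eXaS   [X -> e X]
eXaS => eeXaS   [X -> e X]
eeXaS => eeeeaS   [X -> e e]
eeeeaS => eeeeaXaS   [S -> X a S]
eeeeaXaS => eeeeaeeaS   [X -> e e]
eeeeaeeaS => eeeeaeeaXaS   [S -> X a S]
eeeeaeeaXaS => eeeeaeeaeeaS   [X -> e e]
eeeeaeeaeeaS => eeeeaeeaeeae   [S -> e]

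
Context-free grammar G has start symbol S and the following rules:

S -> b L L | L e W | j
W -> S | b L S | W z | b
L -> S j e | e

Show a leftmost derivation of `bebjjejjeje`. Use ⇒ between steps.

S ⇒ bLL   [S -> b L L]
bLL ⇒ beL   [L -> e]
beL ⇒ beSje   [L -> S j e]
beSje ⇒ bebLLje   [S -> b L L]
bebLLje ⇒ bebSjeLje   [L -> S j e]
bebSjeLje ⇒ bebjjeLje   [S -> j]
bebjjeLje ⇒ bebjjeSjeje   [L -> S j e]
bebjjeSjeje ⇒ bebjjejjeje   [S -> j]

S⇒bLL⇒beL⇒beSje⇒bebLLje⇒bebSjeLje⇒bebjjeLje⇒bebjjeSjeje⇒bebjjejjeje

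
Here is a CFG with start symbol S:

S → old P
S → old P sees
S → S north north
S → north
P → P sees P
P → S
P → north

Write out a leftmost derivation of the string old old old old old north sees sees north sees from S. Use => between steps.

S => old P => old S => old old P sees => old old P sees P sees => old old S sees P sees => old old old P sees sees P sees => old old old S sees sees P sees => old old old old P sees sees P sees => old old old old S sees sees P sees => old old old old old P sees sees P sees => old old old old old north sees sees P sees => old old old old old north sees sees north sees

S => old P   [S → old P]
old P => old S   [P → S]
old S => old old P sees   [S → old P sees]
old old P sees => old old P sees P sees   [P → P sees P]
old old P sees P sees => old old S sees P sees   [P → S]
old old S sees P sees => old old old P sees sees P sees   [S → old P sees]
old old old P sees sees P sees => old old old S sees sees P sees   [P → S]
old old old S sees sees P sees => old old old old P sees sees P sees   [S → old P]
old old old old P sees sees P sees => old old old old S sees sees P sees   [P → S]
old old old old S sees sees P sees => old old old old old P sees sees P sees   [S → old P]
old old old old old P sees sees P sees => old old old old old north sees sees P sees   [P → north]
old old old old old north sees sees P sees => old old old old old north sees sees north sees   [P → north]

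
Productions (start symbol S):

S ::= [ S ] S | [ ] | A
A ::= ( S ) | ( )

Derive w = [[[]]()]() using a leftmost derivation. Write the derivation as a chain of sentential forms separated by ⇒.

S ⇒ [S]S   [S ::= [ S ] S]
[S]S ⇒ [[S]S]S   [S ::= [ S ] S]
[[S]S]S ⇒ [[[]]S]S   [S ::= [ ]]
[[[]]S]S ⇒ [[[]]A]S   [S ::= A]
[[[]]A]S ⇒ [[[]]()]S   [A ::= ( )]
[[[]]()]S ⇒ [[[]]()]A   [S ::= A]
[[[]]()]A ⇒ [[[]]()]()   [A ::= ( )]

S ⇒ [S]S ⇒ [[S]S]S ⇒ [[[]]S]S ⇒ [[[]]A]S ⇒ [[[]]()]S ⇒ [[[]]()]A ⇒ [[[]]()]()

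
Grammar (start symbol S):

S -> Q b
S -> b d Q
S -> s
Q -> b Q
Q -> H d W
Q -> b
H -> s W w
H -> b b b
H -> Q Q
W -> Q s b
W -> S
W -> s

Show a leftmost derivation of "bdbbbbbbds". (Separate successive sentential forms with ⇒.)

S ⇒ bdQ ⇒ bdbQ ⇒ bdbbQ ⇒ bdbbbQ ⇒ bdbbbbQ ⇒ bdbbbbHdW ⇒ bdbbbbQQdW ⇒ bdbbbbbQdW ⇒ bdbbbbbbdW ⇒ bdbbbbbbds

S ⇒ bdQ   [S -> b d Q]
bdQ ⇒ bdbQ   [Q -> b Q]
bdbQ ⇒ bdbbQ   [Q -> b Q]
bdbbQ ⇒ bdbbbQ   [Q -> b Q]
bdbbbQ ⇒ bdbbbbQ   [Q -> b Q]
bdbbbbQ ⇒ bdbbbbHdW   [Q -> H d W]
bdbbbbHdW ⇒ bdbbbbQQdW   [H -> Q Q]
bdbbbbQQdW ⇒ bdbbbbbQdW   [Q -> b]
bdbbbbbQdW ⇒ bdbbbbbbdW   [Q -> b]
bdbbbbbbdW ⇒ bdbbbbbbds   [W -> s]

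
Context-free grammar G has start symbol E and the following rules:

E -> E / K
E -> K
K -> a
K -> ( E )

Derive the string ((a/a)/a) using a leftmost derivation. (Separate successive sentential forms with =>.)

E => K => (E) => (E/K) => (K/K) => ((E)/K) => ((E/K)/K) => ((K/K)/K) => ((a/K)/K) => ((a/a)/K) => ((a/a)/a)

E => K   [E -> K]
K => (E)   [K -> ( E )]
(E) => (E/K)   [E -> E / K]
(E/K) => (K/K)   [E -> K]
(K/K) => ((E)/K)   [K -> ( E )]
((E)/K) => ((E/K)/K)   [E -> E / K]
((E/K)/K) => ((K/K)/K)   [E -> K]
((K/K)/K) => ((a/K)/K)   [K -> a]
((a/K)/K) => ((a/a)/K)   [K -> a]
((a/a)/K) => ((a/a)/a)   [K -> a]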